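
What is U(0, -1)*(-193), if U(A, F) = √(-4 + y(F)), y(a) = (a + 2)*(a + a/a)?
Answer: -386*I ≈ -386.0*I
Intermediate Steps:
y(a) = (1 + a)*(2 + a) (y(a) = (2 + a)*(a + 1) = (2 + a)*(1 + a) = (1 + a)*(2 + a))
U(A, F) = √(-2 + F² + 3*F) (U(A, F) = √(-4 + (2 + F² + 3*F)) = √(-2 + F² + 3*F))
U(0, -1)*(-193) = √(-2 + (-1)² + 3*(-1))*(-193) = √(-2 + 1 - 3)*(-193) = √(-4)*(-193) = (2*I)*(-193) = -386*I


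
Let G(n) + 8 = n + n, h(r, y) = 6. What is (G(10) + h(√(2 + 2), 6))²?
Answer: 324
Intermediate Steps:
G(n) = -8 + 2*n (G(n) = -8 + (n + n) = -8 + 2*n)
(G(10) + h(√(2 + 2), 6))² = ((-8 + 2*10) + 6)² = ((-8 + 20) + 6)² = (12 + 6)² = 18² = 324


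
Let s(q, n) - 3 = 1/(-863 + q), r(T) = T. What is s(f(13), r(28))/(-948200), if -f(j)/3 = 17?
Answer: -2741/866654800 ≈ -3.1627e-6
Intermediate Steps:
f(j) = -51 (f(j) = -3*17 = -51)
s(q, n) = 3 + 1/(-863 + q)
s(f(13), r(28))/(-948200) = ((-2588 + 3*(-51))/(-863 - 51))/(-948200) = ((-2588 - 153)/(-914))*(-1/948200) = -1/914*(-2741)*(-1/948200) = (2741/914)*(-1/948200) = -2741/866654800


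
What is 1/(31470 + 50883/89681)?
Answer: 89681/2822311953 ≈ 3.1776e-5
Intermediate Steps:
1/(31470 + 50883/89681) = 1/(2822311953/89681) = 89681/2822311953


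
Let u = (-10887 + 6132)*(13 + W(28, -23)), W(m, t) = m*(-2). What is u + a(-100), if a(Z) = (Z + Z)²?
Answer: 244465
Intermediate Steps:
a(Z) = 4*Z² (a(Z) = (2*Z)² = 4*Z²)
W(m, t) = -2*m
u = 204465 (u = (-10887 + 6132)*(13 - 2*28) = -4755*(13 - 56) = -4755*(-43) = 204465)
u + a(-100) = 204465 + 4*(-100)² = 204465 + 4*10000 = 204465 + 40000 = 244465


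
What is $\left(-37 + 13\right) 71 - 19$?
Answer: $-1723$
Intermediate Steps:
$\left(-37 + 13\right) 71 - 19 = \left(-24\right) 71 - 19 = -1704 - 19 = -1723$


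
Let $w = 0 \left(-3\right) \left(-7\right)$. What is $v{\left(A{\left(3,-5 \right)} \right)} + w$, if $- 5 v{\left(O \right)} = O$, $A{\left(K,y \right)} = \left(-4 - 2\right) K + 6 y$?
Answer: $\frac{48}{5} \approx 9.6$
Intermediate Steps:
$A{\left(K,y \right)} = - 6 K + 6 y$ ($A{\left(K,y \right)} = \left(-4 - 2\right) K + 6 y = - 6 K + 6 y$)
$v{\left(O \right)} = - \frac{O}{5}$
$w = 0$ ($w = 0 \left(-7\right) = 0$)
$v{\left(A{\left(3,-5 \right)} \right)} + w = - \frac{\left(-6\right) 3 + 6 \left(-5\right)}{5} + 0 = - \frac{-18 - 30}{5} + 0 = \left(- \frac{1}{5}\right) \left(-48\right) + 0 = \frac{48}{5} + 0 = \frac{48}{5}$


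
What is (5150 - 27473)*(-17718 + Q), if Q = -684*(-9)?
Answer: 258098526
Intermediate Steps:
Q = 6156
(5150 - 27473)*(-17718 + Q) = (5150 - 27473)*(-17718 + 6156) = -22323*(-11562) = 258098526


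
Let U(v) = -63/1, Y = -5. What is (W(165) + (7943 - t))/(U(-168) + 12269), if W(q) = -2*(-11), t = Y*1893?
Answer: 8715/6103 ≈ 1.4280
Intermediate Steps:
U(v) = -63 (U(v) = -63*1 = -63)
t = -9465 (t = -5*1893 = -9465)
W(q) = 22
(W(165) + (7943 - t))/(U(-168) + 12269) = (22 + (7943 - 1*(-9465)))/(-63 + 12269) = (22 + (7943 + 9465))/12206 = (22 + 17408)*(1/12206) = 17430*(1/12206) = 8715/6103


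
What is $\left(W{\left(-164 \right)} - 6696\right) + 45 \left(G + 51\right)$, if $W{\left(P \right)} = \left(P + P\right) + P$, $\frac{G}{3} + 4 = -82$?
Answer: $-16503$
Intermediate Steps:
$G = -258$ ($G = -12 + 3 \left(-82\right) = -12 - 246 = -258$)
$W{\left(P \right)} = 3 P$ ($W{\left(P \right)} = 2 P + P = 3 P$)
$\left(W{\left(-164 \right)} - 6696\right) + 45 \left(G + 51\right) = \left(3 \left(-164\right) - 6696\right) + 45 \left(-258 + 51\right) = \left(-492 - 6696\right) + 45 \left(-207\right) = -7188 - 9315 = -16503$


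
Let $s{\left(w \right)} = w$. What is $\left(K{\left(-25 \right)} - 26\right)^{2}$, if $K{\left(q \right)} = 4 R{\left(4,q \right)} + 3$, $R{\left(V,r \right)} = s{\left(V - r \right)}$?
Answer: $8649$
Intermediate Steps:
$R{\left(V,r \right)} = V - r$
$K{\left(q \right)} = 19 - 4 q$ ($K{\left(q \right)} = 4 \left(4 - q\right) + 3 = \left(16 - 4 q\right) + 3 = 19 - 4 q$)
$\left(K{\left(-25 \right)} - 26\right)^{2} = \left(\left(19 - -100\right) - 26\right)^{2} = \left(\left(19 + 100\right) - 26\right)^{2} = \left(119 - 26\right)^{2} = 93^{2} = 8649$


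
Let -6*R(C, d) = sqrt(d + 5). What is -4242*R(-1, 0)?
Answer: 707*sqrt(5) ≈ 1580.9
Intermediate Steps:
R(C, d) = -sqrt(5 + d)/6 (R(C, d) = -sqrt(d + 5)/6 = -sqrt(5 + d)/6)
-4242*R(-1, 0) = -(-707)*sqrt(5 + 0) = -(-707)*sqrt(5) = 707*sqrt(5)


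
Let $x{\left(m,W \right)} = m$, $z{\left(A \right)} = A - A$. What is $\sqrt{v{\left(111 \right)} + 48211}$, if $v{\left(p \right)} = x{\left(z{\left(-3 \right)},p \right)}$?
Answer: $\sqrt{48211} \approx 219.57$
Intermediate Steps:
$z{\left(A \right)} = 0$
$v{\left(p \right)} = 0$
$\sqrt{v{\left(111 \right)} + 48211} = \sqrt{0 + 48211} = \sqrt{48211}$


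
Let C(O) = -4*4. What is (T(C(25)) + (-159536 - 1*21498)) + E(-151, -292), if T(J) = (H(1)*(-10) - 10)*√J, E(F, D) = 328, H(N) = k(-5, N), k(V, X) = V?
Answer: -180706 + 160*I ≈ -1.8071e+5 + 160.0*I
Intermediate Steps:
C(O) = -16
H(N) = -5
T(J) = 40*√J (T(J) = (-5*(-10) - 10)*√J = (50 - 10)*√J = 40*√J)
(T(C(25)) + (-159536 - 1*21498)) + E(-151, -292) = (40*√(-16) + (-159536 - 1*21498)) + 328 = (40*(4*I) + (-159536 - 21498)) + 328 = (160*I - 181034) + 328 = (-181034 + 160*I) + 328 = -180706 + 160*I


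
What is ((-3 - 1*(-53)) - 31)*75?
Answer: 1425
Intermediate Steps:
((-3 - 1*(-53)) - 31)*75 = ((-3 + 53) - 31)*75 = (50 - 31)*75 = 19*75 = 1425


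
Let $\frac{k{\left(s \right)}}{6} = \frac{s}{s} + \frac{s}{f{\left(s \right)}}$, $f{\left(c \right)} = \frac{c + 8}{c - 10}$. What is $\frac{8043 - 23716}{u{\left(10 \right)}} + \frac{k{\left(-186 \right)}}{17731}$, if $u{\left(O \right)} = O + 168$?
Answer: $- \frac{16359743}{185654} \approx -88.12$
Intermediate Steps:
$f{\left(c \right)} = \frac{8 + c}{-10 + c}$
$k{\left(s \right)} = 6 + \frac{6 s \left(-10 + s\right)}{8 + s}$ ($k{\left(s \right)} = 6 \left(\frac{s}{s} + \frac{s}{\frac{1}{-10 + s} \left(8 + s\right)}\right) = 6 \left(1 + s \frac{-10 + s}{8 + s}\right) = 6 \left(1 + \frac{s \left(-10 + s\right)}{8 + s}\right) = 6 + \frac{6 s \left(-10 + s\right)}{8 + s}$)
$u{\left(O \right)} = 168 + O$
$\frac{8043 - 23716}{u{\left(10 \right)}} + \frac{k{\left(-186 \right)}}{17731} = \frac{8043 - 23716}{168 + 10} + \frac{6 \frac{1}{8 - 186} \left(8 + \left(-186\right)^{2} - -1674\right)}{17731} = \frac{8043 - 23716}{178} + \frac{6 \left(8 + 34596 + 1674\right)}{-178} \cdot \frac{1}{17731} = \left(-15673\right) \frac{1}{178} + 6 \left(- \frac{1}{178}\right) 36278 \cdot \frac{1}{17731} = - \frac{15673}{178} - \frac{6402}{92827} = - \frac{16359743}{185654}$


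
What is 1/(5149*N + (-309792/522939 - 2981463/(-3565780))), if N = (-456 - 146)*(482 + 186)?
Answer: -621561809140/1287004802822492278961 ≈ -4.8295e-10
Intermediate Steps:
N = -402136 (N = -602*668 = -402136)
1/(5149*N + (-309792/522939 - 2981463/(-3565780))) = 1/(5149*(-402136) + (-309792/522939 - 2981463/(-3565780))) = 1/(-2070598264 + (-309792*1/522939 - 2981463*(-1/3565780))) = 1/(-2070598264 + (-103264/174313 + 2981463/3565780)) = 1/(-2070598264 + 151491053999/621561809140) = 1/(-1287004802822492278961/621561809140) = -621561809140/1287004802822492278961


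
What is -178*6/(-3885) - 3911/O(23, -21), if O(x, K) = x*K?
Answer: 748099/89355 ≈ 8.3722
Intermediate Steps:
O(x, K) = K*x
-178*6/(-3885) - 3911/O(23, -21) = -178*6/(-3885) - 3911/((-21*23)) = -1068*(-1/3885) - 3911/(-483) = 356/1295 - 3911*(-1/483) = 356/1295 + 3911/483 = 748099/89355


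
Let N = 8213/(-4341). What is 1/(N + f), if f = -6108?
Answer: -4341/26523041 ≈ -0.00016367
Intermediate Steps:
N = -8213/4341 (N = 8213*(-1/4341) = -8213/4341 ≈ -1.8920)
1/(N + f) = 1/(-8213/4341 - 6108) = 1/(-26523041/4341) = -4341/26523041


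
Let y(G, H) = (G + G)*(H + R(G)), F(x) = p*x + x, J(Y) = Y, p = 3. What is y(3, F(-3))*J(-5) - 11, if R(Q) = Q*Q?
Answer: 79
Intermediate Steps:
F(x) = 4*x (F(x) = 3*x + x = 4*x)
R(Q) = Q²
y(G, H) = 2*G*(H + G²) (y(G, H) = (G + G)*(H + G²) = (2*G)*(H + G²) = 2*G*(H + G²))
y(3, F(-3))*J(-5) - 11 = (2*3*(4*(-3) + 3²))*(-5) - 11 = (2*3*(-12 + 9))*(-5) - 11 = (2*3*(-3))*(-5) - 11 = -18*(-5) - 11 = 90 - 11 = 79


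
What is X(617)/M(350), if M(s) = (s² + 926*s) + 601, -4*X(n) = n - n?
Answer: 0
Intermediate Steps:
X(n) = 0 (X(n) = -(n - n)/4 = -¼*0 = 0)
M(s) = 601 + s² + 926*s
X(617)/M(350) = 0/(601 + 350² + 926*350) = 0/(601 + 122500 + 324100) = 0/447201 = 0*(1/447201) = 0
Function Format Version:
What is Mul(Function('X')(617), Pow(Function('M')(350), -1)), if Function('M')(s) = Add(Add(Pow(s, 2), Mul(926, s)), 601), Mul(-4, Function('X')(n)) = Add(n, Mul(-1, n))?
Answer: 0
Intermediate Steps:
Function('X')(n) = 0 (Function('X')(n) = Mul(Rational(-1, 4), Add(n, Mul(-1, n))) = Mul(Rational(-1, 4), 0) = 0)
Function('M')(s) = Add(601, Pow(s, 2), Mul(926, s))
Mul(Function('X')(617), Pow(Function('M')(350), -1)) = Mul(0, Pow(Add(601, Pow(350, 2), Mul(926, 350)), -1)) = Mul(0, Pow(Add(601, 122500, 324100), -1)) = Mul(0, Pow(447201, -1)) = Mul(0, Rational(1, 447201)) = 0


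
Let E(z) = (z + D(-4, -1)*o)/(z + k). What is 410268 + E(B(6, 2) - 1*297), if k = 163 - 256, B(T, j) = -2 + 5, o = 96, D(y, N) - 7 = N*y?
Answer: 52924318/129 ≈ 4.1027e+5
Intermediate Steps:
D(y, N) = 7 + N*y
B(T, j) = 3
k = -93
E(z) = (1056 + z)/(-93 + z) (E(z) = (z + (7 - 1*(-4))*96)/(z - 93) = (z + (7 + 4)*96)/(-93 + z) = (z + 11*96)/(-93 + z) = (z + 1056)/(-93 + z) = (1056 + z)/(-93 + z))
410268 + E(B(6, 2) - 1*297) = 410268 + (1056 + (3 - 1*297))/(-93 + (3 - 1*297)) = 410268 + (1056 + (3 - 297))/(-93 + (3 - 297)) = 410268 + (1056 - 294)/(-93 - 294) = 410268 + 762/(-387) = 410268 - 1/387*762 = 410268 - 254/129 = 52924318/129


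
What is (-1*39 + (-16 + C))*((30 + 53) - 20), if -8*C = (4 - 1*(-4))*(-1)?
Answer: -3402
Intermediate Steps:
C = 1 (C = -(4 - 1*(-4))*(-1)/8 = -(4 + 4)*(-1)/8 = -(-1) = -⅛*(-8) = 1)
(-1*39 + (-16 + C))*((30 + 53) - 20) = (-1*39 + (-16 + 1))*((30 + 53) - 20) = (-39 - 15)*(83 - 20) = -54*63 = -3402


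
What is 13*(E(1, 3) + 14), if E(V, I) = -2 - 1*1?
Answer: 143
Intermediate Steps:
E(V, I) = -3 (E(V, I) = -2 - 1 = -3)
13*(E(1, 3) + 14) = 13*(-3 + 14) = 13*11 = 143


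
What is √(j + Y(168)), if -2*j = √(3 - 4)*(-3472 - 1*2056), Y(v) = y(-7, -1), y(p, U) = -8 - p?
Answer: √(-1 + 2764*I) ≈ 37.169 + 37.182*I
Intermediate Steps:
Y(v) = -1 (Y(v) = -8 - 1*(-7) = -8 + 7 = -1)
j = 2764*I (j = -√(3 - 4)*(-3472 - 1*2056)/2 = -√(-1)*(-3472 - 2056)/2 = -I*(-5528)/2 = -(-2764)*I = 2764*I ≈ 2764.0*I)
√(j + Y(168)) = √(2764*I - 1) = √(-1 + 2764*I)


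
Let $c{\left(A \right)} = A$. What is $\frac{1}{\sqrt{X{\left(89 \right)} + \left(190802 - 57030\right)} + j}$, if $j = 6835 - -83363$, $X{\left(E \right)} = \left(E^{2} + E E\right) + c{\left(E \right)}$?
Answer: $\frac{30066}{2711843167} - \frac{\sqrt{149703}}{8135529501} \approx 1.1039 \cdot 10^{-5}$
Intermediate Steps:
$X{\left(E \right)} = E + 2 E^{2}$ ($X{\left(E \right)} = \left(E^{2} + E E\right) + E = \left(E^{2} + E^{2}\right) + E = 2 E^{2} + E = E + 2 E^{2}$)
$j = 90198$ ($j = 6835 + 83363 = 90198$)
$\frac{1}{\sqrt{X{\left(89 \right)} + \left(190802 - 57030\right)} + j} = \frac{1}{\sqrt{89 \left(1 + 2 \cdot 89\right) + \left(190802 - 57030\right)} + 90198} = \frac{1}{\sqrt{89 \left(1 + 178\right) + \left(190802 - 57030\right)} + 90198} = \frac{1}{\sqrt{89 \cdot 179 + 133772} + 90198} = \frac{1}{\sqrt{15931 + 133772} + 90198} = \frac{1}{\sqrt{149703} + 90198} = \frac{1}{90198 + \sqrt{149703}}$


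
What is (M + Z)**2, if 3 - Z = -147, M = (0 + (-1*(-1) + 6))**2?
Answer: 39601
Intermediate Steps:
M = 49 (M = (0 + (1 + 6))**2 = (0 + 7)**2 = 7**2 = 49)
Z = 150 (Z = 3 - 1*(-147) = 3 + 147 = 150)
(M + Z)**2 = (49 + 150)**2 = 199**2 = 39601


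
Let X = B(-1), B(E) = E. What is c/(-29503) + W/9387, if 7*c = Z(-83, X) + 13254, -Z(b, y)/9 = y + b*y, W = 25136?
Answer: 724803452/276944661 ≈ 2.6171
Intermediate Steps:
X = -1
Z(b, y) = -9*y - 9*b*y (Z(b, y) = -9*(y + b*y) = -9*y - 9*b*y)
c = 1788 (c = (-9*(-1)*(1 - 83) + 13254)/7 = (-9*(-1)*(-82) + 13254)/7 = (-738 + 13254)/7 = (⅐)*12516 = 1788)
c/(-29503) + W/9387 = 1788/(-29503) + 25136/9387 = 1788*(-1/29503) + 25136*(1/9387) = -1788/29503 + 25136/9387 = 724803452/276944661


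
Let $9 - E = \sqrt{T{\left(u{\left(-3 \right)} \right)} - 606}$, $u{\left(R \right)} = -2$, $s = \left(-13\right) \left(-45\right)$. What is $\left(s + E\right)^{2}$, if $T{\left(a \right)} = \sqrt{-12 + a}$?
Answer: $\left(594 - \sqrt{-606 + i \sqrt{14}}\right)^{2} \approx 3.5214 \cdot 10^{5} - 29241.0 i$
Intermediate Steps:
$s = 585$
$E = 9 - \sqrt{-606 + i \sqrt{14}}$ ($E = 9 - \sqrt{\sqrt{-12 - 2} - 606} = 9 - \sqrt{\sqrt{-14} - 606} = 9 - \sqrt{i \sqrt{14} - 606} = 9 - \sqrt{-606 + i \sqrt{14}} \approx 8.924 - 24.617 i$)
$\left(s + E\right)^{2} = \left(585 + \left(9 - \sqrt{-606 + i \sqrt{14}}\right)\right)^{2} = \left(594 - \sqrt{-606 + i \sqrt{14}}\right)^{2}$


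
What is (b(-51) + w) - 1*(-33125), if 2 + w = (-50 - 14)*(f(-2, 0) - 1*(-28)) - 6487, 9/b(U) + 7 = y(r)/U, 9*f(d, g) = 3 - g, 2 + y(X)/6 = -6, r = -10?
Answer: 7669745/309 ≈ 24821.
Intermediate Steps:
y(X) = -48 (y(X) = -12 + 6*(-6) = -12 - 36 = -48)
f(d, g) = ⅓ - g/9 (f(d, g) = (3 - g)/9 = ⅓ - g/9)
b(U) = 9/(-7 - 48/U)
w = -24907/3 (w = -2 + ((-50 - 14)*((⅓ - ⅑*0) - 1*(-28)) - 6487) = -2 + (-64*((⅓ + 0) + 28) - 6487) = -2 + (-64*(⅓ + 28) - 6487) = -2 + (-64*85/3 - 6487) = -2 + (-5440/3 - 6487) = -2 - 24901/3 = -24907/3 ≈ -8302.3)
(b(-51) + w) - 1*(-33125) = (-9*(-51)/(48 + 7*(-51)) - 24907/3) - 1*(-33125) = (-9*(-51)/(48 - 357) - 24907/3) + 33125 = (-9*(-51)/(-309) - 24907/3) + 33125 = (-9*(-51)*(-1/309) - 24907/3) + 33125 = (-153/103 - 24907/3) + 33125 = -2565880/309 + 33125 = 7669745/309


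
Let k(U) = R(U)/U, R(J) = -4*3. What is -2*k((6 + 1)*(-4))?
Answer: -6/7 ≈ -0.85714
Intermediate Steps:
R(J) = -12
k(U) = -12/U
-2*k((6 + 1)*(-4)) = -(-24)/((6 + 1)*(-4)) = -(-24)/(7*(-4)) = -(-24)/(-28) = -(-24)*(-1)/28 = -2*3/7 = -6/7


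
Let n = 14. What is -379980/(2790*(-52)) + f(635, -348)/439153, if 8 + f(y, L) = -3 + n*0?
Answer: 6482819/2475226 ≈ 2.6191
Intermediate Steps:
f(y, L) = -11 (f(y, L) = -8 + (-3 + 14*0) = -8 + (-3 + 0) = -8 - 3 = -11)
-379980/(2790*(-52)) + f(635, -348)/439153 = -379980/(2790*(-52)) - 11/439153 = -379980/(-145080) - 11*1/439153 = -379980*(-1/145080) - 1/39923 = 2111/806 - 1/39923 = 6482819/2475226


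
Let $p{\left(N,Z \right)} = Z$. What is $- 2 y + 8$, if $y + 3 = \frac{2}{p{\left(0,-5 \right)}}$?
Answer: $\frac{74}{5} \approx 14.8$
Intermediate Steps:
$y = - \frac{17}{5}$ ($y = -3 + \frac{2}{-5} = -3 + 2 \left(- \frac{1}{5}\right) = -3 - \frac{2}{5} = - \frac{17}{5} \approx -3.4$)
$- 2 y + 8 = \left(-2\right) \left(- \frac{17}{5}\right) + 8 = \frac{34}{5} + 8 = \frac{74}{5}$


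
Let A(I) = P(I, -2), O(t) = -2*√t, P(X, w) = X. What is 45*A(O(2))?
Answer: -90*√2 ≈ -127.28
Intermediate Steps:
A(I) = I
45*A(O(2)) = 45*(-2*√2) = -90*√2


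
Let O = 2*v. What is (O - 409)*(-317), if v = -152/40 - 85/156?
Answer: 51638983/390 ≈ 1.3241e+5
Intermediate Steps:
v = -3389/780 (v = -152*1/40 - 85*1/156 = -19/5 - 85/156 = -3389/780 ≈ -4.3449)
O = -3389/390 (O = 2*(-3389/780) = -3389/390 ≈ -8.6897)
(O - 409)*(-317) = (-3389/390 - 409)*(-317) = -162899/390*(-317) = 51638983/390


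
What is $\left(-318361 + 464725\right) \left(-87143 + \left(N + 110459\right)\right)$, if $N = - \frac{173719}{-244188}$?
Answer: $\frac{9920797823717}{2907} \approx 3.4127 \cdot 10^{9}$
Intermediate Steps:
$N = \frac{24817}{34884}$ ($N = \left(-173719\right) \left(- \frac{1}{244188}\right) = \frac{24817}{34884} \approx 0.71142$)
$\left(-318361 + 464725\right) \left(-87143 + \left(N + 110459\right)\right) = \left(-318361 + 464725\right) \left(-87143 + \left(\frac{24817}{34884} + 110459\right)\right) = 146364 \left(-87143 + \frac{3853276573}{34884}\right) = 146364 \cdot \frac{813380161}{34884} = \frac{9920797823717}{2907}$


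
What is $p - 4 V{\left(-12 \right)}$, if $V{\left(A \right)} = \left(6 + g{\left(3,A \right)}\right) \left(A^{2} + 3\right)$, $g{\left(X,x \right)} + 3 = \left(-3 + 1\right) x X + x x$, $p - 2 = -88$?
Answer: $-128858$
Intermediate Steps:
$p = -86$ ($p = 2 - 88 = -86$)
$g{\left(X,x \right)} = -3 + x^{2} - 2 X x$ ($g{\left(X,x \right)} = -3 + \left(\left(-3 + 1\right) x X + x x\right) = -3 + \left(- 2 x X + x^{2}\right) = -3 - \left(- x^{2} + 2 X x\right) = -3 + x^{2} - 2 X x$)
$V{\left(A \right)} = \left(3 + A^{2}\right) \left(3 + A^{2} - 6 A\right)$ ($V{\left(A \right)} = \left(6 - \left(3 - A^{2} + 6 A\right)\right) \left(A^{2} + 3\right) = \left(6 - \left(3 - A^{2} + 6 A\right)\right) \left(3 + A^{2}\right) = \left(3 + A^{2} - 6 A\right) \left(3 + A^{2}\right) = \left(3 + A^{2}\right) \left(3 + A^{2} - 6 A\right)$)
$p - 4 V{\left(-12 \right)} = -86 - 4 \left(9 + \left(-12\right)^{4} - -216 - 6 \left(-12\right)^{3} + 6 \left(-12\right)^{2}\right) = -86 - 4 \left(9 + 20736 + 216 - -10368 + 6 \cdot 144\right) = -86 - 4 \left(9 + 20736 + 216 + 10368 + 864\right) = -86 - 128772 = -128858$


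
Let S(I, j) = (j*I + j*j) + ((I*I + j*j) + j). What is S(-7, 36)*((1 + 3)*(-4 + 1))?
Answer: -29100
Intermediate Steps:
S(I, j) = j + I**2 + 2*j**2 + I*j (S(I, j) = (I*j + j**2) + ((I**2 + j**2) + j) = (j**2 + I*j) + (j + I**2 + j**2) = j + I**2 + 2*j**2 + I*j)
S(-7, 36)*((1 + 3)*(-4 + 1)) = (36 + (-7)**2 + 2*36**2 - 7*36)*((1 + 3)*(-4 + 1)) = (36 + 49 + 2*1296 - 252)*(4*(-3)) = (36 + 49 + 2592 - 252)*(-12) = 2425*(-12) = -29100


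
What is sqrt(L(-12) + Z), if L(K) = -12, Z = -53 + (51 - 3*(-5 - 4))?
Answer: sqrt(13) ≈ 3.6056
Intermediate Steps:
Z = 25 (Z = -53 + (51 - 3*(-9)) = -53 + (51 - 1*(-27)) = -53 + (51 + 27) = -53 + 78 = 25)
sqrt(L(-12) + Z) = sqrt(-12 + 25) = sqrt(13)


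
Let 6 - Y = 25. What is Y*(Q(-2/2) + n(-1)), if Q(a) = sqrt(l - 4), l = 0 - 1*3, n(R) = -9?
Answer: 171 - 19*I*sqrt(7) ≈ 171.0 - 50.269*I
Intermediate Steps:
l = -3 (l = 0 - 3 = -3)
Y = -19 (Y = 6 - 1*25 = 6 - 25 = -19)
Q(a) = I*sqrt(7) (Q(a) = sqrt(-3 - 4) = sqrt(-7) = I*sqrt(7))
Y*(Q(-2/2) + n(-1)) = -19*(I*sqrt(7) - 9) = -19*(-9 + I*sqrt(7)) = 171 - 19*I*sqrt(7)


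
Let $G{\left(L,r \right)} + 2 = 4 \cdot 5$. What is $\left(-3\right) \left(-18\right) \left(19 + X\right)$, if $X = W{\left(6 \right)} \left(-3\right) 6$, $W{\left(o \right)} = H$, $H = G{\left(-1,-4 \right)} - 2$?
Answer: $-14526$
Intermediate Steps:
$G{\left(L,r \right)} = 18$ ($G{\left(L,r \right)} = -2 + 4 \cdot 5 = -2 + 20 = 18$)
$H = 16$ ($H = 18 - 2 = 16$)
$W{\left(o \right)} = 16$
$X = -288$ ($X = 16 \left(-3\right) 6 = \left(-48\right) 6 = -288$)
$\left(-3\right) \left(-18\right) \left(19 + X\right) = \left(-3\right) \left(-18\right) \left(19 - 288\right) = 54 \left(-269\right) = -14526$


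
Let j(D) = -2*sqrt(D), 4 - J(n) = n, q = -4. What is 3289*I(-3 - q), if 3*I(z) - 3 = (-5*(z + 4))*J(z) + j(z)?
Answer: -243386/3 ≈ -81129.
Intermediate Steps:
J(n) = 4 - n
I(z) = 1 - 2*sqrt(z)/3 + (-20 - 5*z)*(4 - z)/3 (I(z) = 1 + ((-5*(z + 4))*(4 - z) - 2*sqrt(z))/3 = 1 + ((-5*(4 + z))*(4 - z) - 2*sqrt(z))/3 = 1 + ((-20 - 5*z)*(4 - z) - 2*sqrt(z))/3 = 1 + (-2*sqrt(z) + (-20 - 5*z)*(4 - z))/3 = 1 + (-2*sqrt(z)/3 + (-20 - 5*z)*(4 - z)/3) = 1 - 2*sqrt(z)/3 + (-20 - 5*z)*(4 - z)/3)
3289*I(-3 - q) = 3289*(-77/3 - 2*sqrt(-3 - 1*(-4))/3 + 5*(-3 - 1*(-4))**2/3) = 3289*(-77/3 - 2*sqrt(-3 + 4)/3 + 5*(-3 + 4)**2/3) = 3289*(-77/3 - 2*sqrt(1)/3 + (5/3)*1**2) = 3289*(-77/3 - 2/3*1 + (5/3)*1) = 3289*(-77/3 - 2/3 + 5/3) = 3289*(-74/3) = -243386/3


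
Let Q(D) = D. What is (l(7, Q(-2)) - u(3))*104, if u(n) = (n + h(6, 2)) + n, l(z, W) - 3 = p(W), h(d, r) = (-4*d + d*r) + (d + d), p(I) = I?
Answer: -520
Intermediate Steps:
h(d, r) = -2*d + d*r (h(d, r) = (-4*d + d*r) + 2*d = -2*d + d*r)
l(z, W) = 3 + W
u(n) = 2*n (u(n) = (n + 6*(-2 + 2)) + n = (n + 6*0) + n = (n + 0) + n = n + n = 2*n)
(l(7, Q(-2)) - u(3))*104 = ((3 - 2) - 2*3)*104 = (1 - 1*6)*104 = (1 - 6)*104 = -5*104 = -520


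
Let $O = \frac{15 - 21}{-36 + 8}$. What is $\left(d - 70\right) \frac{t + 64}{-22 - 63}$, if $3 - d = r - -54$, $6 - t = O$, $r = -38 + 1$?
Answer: $\frac{5862}{85} \approx 68.965$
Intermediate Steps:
$r = -37$
$O = \frac{3}{14}$ ($O = - \frac{6}{-28} = \left(-6\right) \left(- \frac{1}{28}\right) = \frac{3}{14} \approx 0.21429$)
$t = \frac{81}{14}$ ($t = 6 - \frac{3}{14} = \frac{81}{14} \approx 5.7857$)
$d = -14$ ($d = 3 - \left(-37 - -54\right) = 3 - \left(-37 + 54\right) = 3 - 17 = -14$)
$\left(d - 70\right) \frac{t + 64}{-22 - 63} = \left(-14 - 70\right) \frac{\frac{81}{14} + 64}{-22 - 63} = - 84 \frac{977}{14 \left(-85\right)} = - 84 \cdot \frac{977}{14} \left(- \frac{1}{85}\right) = \left(-84\right) \left(- \frac{977}{1190}\right) = \frac{5862}{85}$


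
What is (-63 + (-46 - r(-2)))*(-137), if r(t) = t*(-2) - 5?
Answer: 14796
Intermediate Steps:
r(t) = -5 - 2*t (r(t) = -2*t - 5 = -5 - 2*t)
(-63 + (-46 - r(-2)))*(-137) = (-63 + (-46 - (-5 - 2*(-2))))*(-137) = (-63 + (-46 - (-5 + 4)))*(-137) = (-63 + (-46 - 1*(-1)))*(-137) = (-63 + (-46 + 1))*(-137) = (-63 - 45)*(-137) = -108*(-137) = 14796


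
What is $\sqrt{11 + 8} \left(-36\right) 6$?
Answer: $- 216 \sqrt{19} \approx -941.52$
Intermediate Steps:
$\sqrt{11 + 8} \left(-36\right) 6 = \sqrt{19} \left(-36\right) 6 = - 36 \sqrt{19} \cdot 6 = - 216 \sqrt{19}$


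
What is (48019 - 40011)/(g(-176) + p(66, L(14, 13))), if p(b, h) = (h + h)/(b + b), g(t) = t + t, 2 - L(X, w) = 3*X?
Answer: -66066/2909 ≈ -22.711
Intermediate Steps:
L(X, w) = 2 - 3*X
g(t) = 2*t
p(b, h) = h/b (p(b, h) = (2*h)/((2*b)) = (2*h)*(1/(2*b)) = h/b)
(48019 - 40011)/(g(-176) + p(66, L(14, 13))) = (48019 - 40011)/(2*(-176) + (2 - 3*14)/66) = 8008/(-352 + (2 - 42)*(1/66)) = 8008/(-352 - 40*1/66) = 8008/(-352 - 20/33) = 8008/(-11636/33) = 8008*(-33/11636) = -66066/2909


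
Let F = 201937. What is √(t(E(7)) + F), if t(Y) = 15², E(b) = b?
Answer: √202162 ≈ 449.62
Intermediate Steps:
t(Y) = 225
√(t(E(7)) + F) = √(225 + 201937) = √202162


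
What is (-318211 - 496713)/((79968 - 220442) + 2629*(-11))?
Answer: 814924/169393 ≈ 4.8108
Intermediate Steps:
(-318211 - 496713)/((79968 - 220442) + 2629*(-11)) = -814924/(-140474 - 28919) = -814924/(-169393) = -814924*(-1/169393) = 814924/169393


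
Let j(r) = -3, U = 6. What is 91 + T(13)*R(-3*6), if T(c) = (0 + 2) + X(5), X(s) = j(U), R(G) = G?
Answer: 109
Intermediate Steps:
X(s) = -3
T(c) = -1 (T(c) = (0 + 2) - 3 = 2 - 3 = -1)
91 + T(13)*R(-3*6) = 91 - (-3)*6 = 91 - 1*(-18) = 91 + 18 = 109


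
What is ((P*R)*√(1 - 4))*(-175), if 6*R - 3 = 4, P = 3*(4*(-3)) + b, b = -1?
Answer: 45325*I*√3/6 ≈ 13084.0*I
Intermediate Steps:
P = -37 (P = 3*(4*(-3)) - 1 = 3*(-12) - 1 = -36 - 1 = -37)
R = 7/6 (R = ½ + (⅙)*4 = ½ + ⅔ = 7/6 ≈ 1.1667)
((P*R)*√(1 - 4))*(-175) = ((-37*7/6)*√(1 - 4))*(-175) = -259*I*√3/6*(-175) = 45325*I*√3/6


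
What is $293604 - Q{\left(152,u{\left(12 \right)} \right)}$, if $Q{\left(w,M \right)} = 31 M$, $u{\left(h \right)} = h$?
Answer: $293232$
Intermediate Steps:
$293604 - Q{\left(152,u{\left(12 \right)} \right)} = 293604 - 31 \cdot 12 = 293604 - 372 = 293232$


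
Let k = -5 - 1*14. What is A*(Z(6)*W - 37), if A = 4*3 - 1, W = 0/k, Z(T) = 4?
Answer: -407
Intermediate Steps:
k = -19 (k = -5 - 14 = -19)
W = 0 (W = 0/(-19) = 0*(-1/19) = 0)
A = 11 (A = 12 - 1 = 11)
A*(Z(6)*W - 37) = 11*(4*0 - 37) = 11*(0 - 37) = 11*(-37) = -407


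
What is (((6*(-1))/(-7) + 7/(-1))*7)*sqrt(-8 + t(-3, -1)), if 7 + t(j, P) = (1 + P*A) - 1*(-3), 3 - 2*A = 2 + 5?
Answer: -129*I ≈ -129.0*I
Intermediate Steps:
A = -2 (A = 3/2 - (2 + 5)/2 = 3/2 - 1/2*7 = 3/2 - 7/2 = -2)
t(j, P) = -3 - 2*P (t(j, P) = -7 + ((1 + P*(-2)) - 1*(-3)) = -7 + ((1 - 2*P) + 3) = -7 + (4 - 2*P) = -3 - 2*P)
(((6*(-1))/(-7) + 7/(-1))*7)*sqrt(-8 + t(-3, -1)) = (((6*(-1))/(-7) + 7/(-1))*7)*sqrt(-8 + (-3 - 2*(-1))) = ((-6*(-1/7) + 7*(-1))*7)*sqrt(-8 + (-3 + 2)) = ((6/7 - 7)*7)*sqrt(-8 - 1) = (-43/7*7)*sqrt(-9) = -129*I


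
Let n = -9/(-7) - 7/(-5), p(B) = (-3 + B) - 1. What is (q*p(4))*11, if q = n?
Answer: 0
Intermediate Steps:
p(B) = -4 + B
n = 94/35 (n = -9*(-1/7) - 7*(-1/5) = 9/7 + 7/5 = 94/35 ≈ 2.6857)
q = 94/35 ≈ 2.6857
(q*p(4))*11 = (94*(-4 + 4)/35)*11 = ((94/35)*0)*11 = 0*11 = 0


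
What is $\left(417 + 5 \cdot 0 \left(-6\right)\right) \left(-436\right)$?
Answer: $-181812$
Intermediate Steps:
$\left(417 + 5 \cdot 0 \left(-6\right)\right) \left(-436\right) = \left(417 + 0 \left(-6\right)\right) \left(-436\right) = \left(417 + 0\right) \left(-436\right) = 417 \left(-436\right) = -181812$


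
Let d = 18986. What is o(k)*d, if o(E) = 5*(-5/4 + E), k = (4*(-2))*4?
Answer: -6312845/2 ≈ -3.1564e+6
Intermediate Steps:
k = -32 (k = -8*4 = -32)
o(E) = -25/4 + 5*E (o(E) = 5*((1/4)*(-5) + E) = 5*(-5/4 + E) = -25/4 + 5*E)
o(k)*d = (-25/4 + 5*(-32))*18986 = (-25/4 - 160)*18986 = -665/4*18986 = -6312845/2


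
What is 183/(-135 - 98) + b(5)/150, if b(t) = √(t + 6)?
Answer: -183/233 + √11/150 ≈ -0.76330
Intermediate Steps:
b(t) = √(6 + t)
183/(-135 - 98) + b(5)/150 = 183/(-135 - 98) + √(6 + 5)/150 = 183/(-233) + √11*(1/150) = 183*(-1/233) + √11/150 = -183/233 + √11/150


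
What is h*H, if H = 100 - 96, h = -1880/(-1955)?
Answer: 1504/391 ≈ 3.8465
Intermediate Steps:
h = 376/391 (h = -1880*(-1/1955) = 376/391 ≈ 0.96164)
H = 4
h*H = (376/391)*4 = 1504/391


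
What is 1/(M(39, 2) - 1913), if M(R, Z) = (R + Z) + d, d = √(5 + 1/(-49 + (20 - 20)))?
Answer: -22932/42928643 - 7*√61/85857286 ≈ -0.00053483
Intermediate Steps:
d = 2*√61/7 (d = √(5 + 1/(-49 + 0)) = √(5 + 1/(-49)) = √(5 - 1/49) = √(244/49) = 2*√61/7 ≈ 2.2315)
M(R, Z) = R + Z + 2*√61/7 (M(R, Z) = (R + Z) + 2*√61/7 = R + Z + 2*√61/7)
1/(M(39, 2) - 1913) = 1/((39 + 2 + 2*√61/7) - 1913) = 1/((41 + 2*√61/7) - 1913) = 1/(-1872 + 2*√61/7)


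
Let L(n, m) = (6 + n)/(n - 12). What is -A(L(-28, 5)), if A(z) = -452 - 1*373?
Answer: 825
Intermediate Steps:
L(n, m) = (6 + n)/(-12 + n)
A(z) = -825 (A(z) = -452 - 373 = -825)
-A(L(-28, 5)) = -1*(-825) = 825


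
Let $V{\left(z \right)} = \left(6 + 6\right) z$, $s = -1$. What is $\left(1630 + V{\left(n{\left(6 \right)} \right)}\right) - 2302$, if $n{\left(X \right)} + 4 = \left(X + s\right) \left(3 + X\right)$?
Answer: $-180$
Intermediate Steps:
$n{\left(X \right)} = -4 + \left(-1 + X\right) \left(3 + X\right)$ ($n{\left(X \right)} = -4 + \left(X - 1\right) \left(3 + X\right) = -4 + \left(-1 + X\right) \left(3 + X\right)$)
$V{\left(z \right)} = 12 z$
$\left(1630 + V{\left(n{\left(6 \right)} \right)}\right) - 2302 = \left(1630 + 12 \left(-7 + 6^{2} + 2 \cdot 6\right)\right) - 2302 = \left(1630 + 12 \left(-7 + 36 + 12\right)\right) - 2302 = \left(1630 + 12 \cdot 41\right) - 2302 = \left(1630 + 492\right) - 2302 = 2122 - 2302 = -180$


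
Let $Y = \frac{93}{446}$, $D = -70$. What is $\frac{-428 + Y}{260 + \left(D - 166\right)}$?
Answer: $- \frac{190795}{10704} \approx -17.825$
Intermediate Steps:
$Y = \frac{93}{446}$ ($Y = 93 \cdot \frac{1}{446} = \frac{93}{446} \approx 0.20852$)
$\frac{-428 + Y}{260 + \left(D - 166\right)} = \frac{-428 + \frac{93}{446}}{260 - 236} = - \frac{190795}{446 \left(260 - 236\right)} = - \frac{190795}{446 \cdot 24} = \left(- \frac{190795}{446}\right) \frac{1}{24} = - \frac{190795}{10704}$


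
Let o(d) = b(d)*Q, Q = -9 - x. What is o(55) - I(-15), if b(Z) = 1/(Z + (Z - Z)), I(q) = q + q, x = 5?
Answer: 1636/55 ≈ 29.745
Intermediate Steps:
I(q) = 2*q
b(Z) = 1/Z (b(Z) = 1/(Z + 0) = 1/Z)
Q = -14 (Q = -9 - 1*5 = -9 - 5 = -14)
o(d) = -14/d
o(55) - I(-15) = -14/55 - 2*(-15) = -14*1/55 - 1*(-30) = -14/55 + 30 = 1636/55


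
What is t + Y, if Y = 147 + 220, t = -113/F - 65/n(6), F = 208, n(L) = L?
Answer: 221909/624 ≈ 355.62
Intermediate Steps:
t = -7099/624 (t = -113/208 - 65/6 = -7099/624 ≈ -11.377)
Y = 367
t + Y = -7099/624 + 367 = 221909/624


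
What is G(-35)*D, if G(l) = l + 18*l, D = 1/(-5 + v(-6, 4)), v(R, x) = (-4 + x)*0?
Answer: 133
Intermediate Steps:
v(R, x) = 0
D = -⅕ (D = 1/(-5 + 0) = 1/(-5) = -⅕ ≈ -0.20000)
G(l) = 19*l
G(-35)*D = (19*(-35))*(-⅕) = -665*(-⅕) = 133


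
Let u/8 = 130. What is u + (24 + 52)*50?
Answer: 4840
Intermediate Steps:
u = 1040 (u = 8*130 = 1040)
u + (24 + 52)*50 = 1040 + (24 + 52)*50 = 1040 + 76*50 = 1040 + 3800 = 4840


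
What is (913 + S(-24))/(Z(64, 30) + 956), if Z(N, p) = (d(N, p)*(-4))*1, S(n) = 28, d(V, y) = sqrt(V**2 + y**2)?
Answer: 224899/208500 + 941*sqrt(1249)/104250 ≈ 1.3977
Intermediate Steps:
Z(N, p) = -4*sqrt(N**2 + p**2) (Z(N, p) = (sqrt(N**2 + p**2)*(-4))*1 = -4*sqrt(N**2 + p**2)*1 = -4*sqrt(N**2 + p**2))
(913 + S(-24))/(Z(64, 30) + 956) = (913 + 28)/(-4*sqrt(64**2 + 30**2) + 956) = 941/(-4*sqrt(4096 + 900) + 956) = 941/(-8*sqrt(1249) + 956) = 941/(956 - 8*sqrt(1249))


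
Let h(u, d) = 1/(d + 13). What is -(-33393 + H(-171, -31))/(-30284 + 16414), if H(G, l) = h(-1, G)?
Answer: -1055219/438292 ≈ -2.4076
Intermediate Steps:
h(u, d) = 1/(13 + d)
H(G, l) = 1/(13 + G)
-(-33393 + H(-171, -31))/(-30284 + 16414) = -(-33393 + 1/(13 - 171))/(-30284 + 16414) = -(-33393 + 1/(-158))/(-13870) = -(-33393 - 1/158)*(-1)/13870 = -(-5276095)*(-1)/(158*13870) = -1*1055219/438292 = -1055219/438292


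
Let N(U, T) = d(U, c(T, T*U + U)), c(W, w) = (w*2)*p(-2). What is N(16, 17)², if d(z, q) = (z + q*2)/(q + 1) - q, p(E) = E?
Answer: 1764221497600/1324801 ≈ 1.3317e+6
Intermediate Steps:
c(W, w) = -4*w (c(W, w) = (w*2)*(-2) = (2*w)*(-2) = -4*w)
d(z, q) = -q + (z + 2*q)/(1 + q) (d(z, q) = (z + 2*q)/(1 + q) - q = -q + (z + 2*q)/(1 + q))
N(U, T) = (-(-4*U - 4*T*U)² - 3*U - 4*T*U)/(1 - 4*U - 4*T*U) (N(U, T) = (-4*(T*U + U) + U - (-4*(T*U + U))²)/(1 - 4*(T*U + U)) = (-4*(U + T*U) + U - (-4*(U + T*U))²)/(1 - 4*(U + T*U)) = ((-4*U - 4*T*U) + U - (-4*U - 4*T*U)²)/(1 + (-4*U - 4*T*U)) = (-(-4*U - 4*T*U)² - 3*U - 4*T*U)/(1 - 4*U - 4*T*U))
N(16, 17)² = (16*(-3 - 4*17 - 16*16*(1 + 17)²)/(1 - 4*16*(1 + 17)))² = (16*(-3 - 68 - 16*16*18²)/(1 - 4*16*18))² = (16*(-3 - 68 - 16*16*324)/(1 - 1152))² = (16*(-3 - 68 - 82944)/(-1151))² = (16*(-1/1151)*(-83015))² = (1328240/1151)² = 1764221497600/1324801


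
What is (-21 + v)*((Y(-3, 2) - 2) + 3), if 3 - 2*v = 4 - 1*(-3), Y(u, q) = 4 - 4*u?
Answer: -391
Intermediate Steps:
v = -2 (v = 3/2 - (4 - 1*(-3))/2 = 3/2 - (4 + 3)/2 = 3/2 - ½*7 = 3/2 - 7/2 = -2)
(-21 + v)*((Y(-3, 2) - 2) + 3) = (-21 - 2)*(((4 - 4*(-3)) - 2) + 3) = -23*(((4 + 12) - 2) + 3) = -23*((16 - 2) + 3) = -23*(14 + 3) = -23*17 = -391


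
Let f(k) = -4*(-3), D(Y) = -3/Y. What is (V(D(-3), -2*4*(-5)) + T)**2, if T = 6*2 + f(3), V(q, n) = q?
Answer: 625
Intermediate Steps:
f(k) = 12
T = 24 (T = 6*2 + 12 = 12 + 12 = 24)
(V(D(-3), -2*4*(-5)) + T)**2 = (-3/(-3) + 24)**2 = (-3*(-1/3) + 24)**2 = (1 + 24)**2 = 25**2 = 625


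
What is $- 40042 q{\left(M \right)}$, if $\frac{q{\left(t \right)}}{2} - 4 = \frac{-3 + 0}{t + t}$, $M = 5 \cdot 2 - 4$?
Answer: $-300315$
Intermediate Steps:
$M = 6$ ($M = 10 - 4 = 6$)
$q{\left(t \right)} = 8 - \frac{3}{t}$ ($q{\left(t \right)} = 8 + 2 \frac{-3 + 0}{t + t} = 8 + 2 \left(- \frac{3}{2 t}\right) = 8 - \frac{3}{t}$)
$- 40042 q{\left(M \right)} = - 40042 \left(8 - \frac{3}{6}\right) = - 40042 \left(8 - \frac{1}{2}\right) = \left(-40042\right) \frac{15}{2} = -300315$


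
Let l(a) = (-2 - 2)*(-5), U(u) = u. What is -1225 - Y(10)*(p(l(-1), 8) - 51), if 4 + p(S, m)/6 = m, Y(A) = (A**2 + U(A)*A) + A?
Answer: 4445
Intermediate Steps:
l(a) = 20 (l(a) = -4*(-5) = 20)
Y(A) = A + 2*A**2 (Y(A) = (A**2 + A*A) + A = (A**2 + A**2) + A = 2*A**2 + A = A + 2*A**2)
p(S, m) = -24 + 6*m
-1225 - Y(10)*(p(l(-1), 8) - 51) = -1225 - 10*(1 + 2*10)*((-24 + 6*8) - 51) = -1225 - 10*(1 + 20)*((-24 + 48) - 51) = -1225 - 10*21*(24 - 51) = -1225 - 210*(-27) = -1225 - 1*(-5670) = -1225 + 5670 = 4445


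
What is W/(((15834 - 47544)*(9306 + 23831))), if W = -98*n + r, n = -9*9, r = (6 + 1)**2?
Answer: -1141/150110610 ≈ -7.6011e-6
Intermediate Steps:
r = 49 (r = 7**2 = 49)
n = -81
W = 7987 (W = -98*(-81) + 49 = 7938 + 49 = 7987)
W/(((15834 - 47544)*(9306 + 23831))) = 7987/(((15834 - 47544)*(9306 + 23831))) = 7987/((-31710*33137)) = 7987/(-1050774270) = 7987*(-1/1050774270) = -1141/150110610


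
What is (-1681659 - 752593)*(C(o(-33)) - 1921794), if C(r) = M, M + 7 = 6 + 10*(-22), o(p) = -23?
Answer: 4678668857780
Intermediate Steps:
M = -221 (M = -7 + (6 + 10*(-22)) = -7 + (6 - 220) = -7 - 214 = -221)
C(r) = -221
(-1681659 - 752593)*(C(o(-33)) - 1921794) = (-1681659 - 752593)*(-221 - 1921794) = -2434252*(-1922015) = 4678668857780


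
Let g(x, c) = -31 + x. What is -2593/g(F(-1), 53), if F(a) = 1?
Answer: 2593/30 ≈ 86.433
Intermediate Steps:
-2593/g(F(-1), 53) = -2593/(-31 + 1) = -2593/(-30) = -2593*(-1/30) = 2593/30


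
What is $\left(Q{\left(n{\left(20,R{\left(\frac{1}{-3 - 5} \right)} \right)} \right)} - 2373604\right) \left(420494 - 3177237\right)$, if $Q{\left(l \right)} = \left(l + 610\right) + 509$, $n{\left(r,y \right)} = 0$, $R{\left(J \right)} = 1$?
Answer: $6540331416355$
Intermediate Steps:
$Q{\left(l \right)} = 1119 + l$ ($Q{\left(l \right)} = \left(610 + l\right) + 509 = 1119 + l$)
$\left(Q{\left(n{\left(20,R{\left(\frac{1}{-3 - 5} \right)} \right)} \right)} - 2373604\right) \left(420494 - 3177237\right) = \left(\left(1119 + 0\right) - 2373604\right) \left(420494 - 3177237\right) = \left(1119 - 2373604\right) \left(-2756743\right) = \left(-2372485\right) \left(-2756743\right) = 6540331416355$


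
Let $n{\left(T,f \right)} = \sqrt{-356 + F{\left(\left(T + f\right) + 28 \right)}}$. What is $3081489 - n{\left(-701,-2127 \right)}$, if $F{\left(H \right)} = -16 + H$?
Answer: $3081489 - 2 i \sqrt{793} \approx 3.0815 \cdot 10^{6} - 56.32 i$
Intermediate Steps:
$n{\left(T,f \right)} = \sqrt{-344 + T + f}$ ($n{\left(T,f \right)} = \sqrt{-356 - \left(-12 - T - f\right)} = \sqrt{-356 + \left(12 + T + f\right)} = \sqrt{-344 + T + f}$)
$3081489 - n{\left(-701,-2127 \right)} = 3081489 - \sqrt{-344 - 701 - 2127} = 3081489 - \sqrt{-3172} = 3081489 - 2 i \sqrt{793}$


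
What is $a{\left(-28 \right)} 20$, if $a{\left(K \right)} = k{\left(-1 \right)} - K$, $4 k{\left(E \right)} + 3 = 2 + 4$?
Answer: $575$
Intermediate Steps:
$k{\left(E \right)} = \frac{3}{4}$ ($k{\left(E \right)} = - \frac{3}{4} + \frac{2 + 4}{4} = - \frac{3}{4} + \frac{1}{4} \cdot 6 = - \frac{3}{4} + \frac{3}{2} = \frac{3}{4}$)
$a{\left(K \right)} = \frac{3}{4} - K$
$a{\left(-28 \right)} 20 = \left(\frac{3}{4} - -28\right) 20 = \left(\frac{3}{4} + 28\right) 20 = \frac{115}{4} \cdot 20 = 575$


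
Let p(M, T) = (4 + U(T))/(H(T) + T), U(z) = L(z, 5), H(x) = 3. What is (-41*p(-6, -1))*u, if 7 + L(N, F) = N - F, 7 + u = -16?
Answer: -8487/2 ≈ -4243.5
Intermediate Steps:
u = -23 (u = -7 - 16 = -23)
L(N, F) = -7 + N - F (L(N, F) = -7 + (N - F) = -7 + N - F)
U(z) = -12 + z (U(z) = -7 + z - 1*5 = -7 + z - 5 = -12 + z)
p(M, T) = (-8 + T)/(3 + T) (p(M, T) = (4 + (-12 + T))/(3 + T) = (-8 + T)/(3 + T))
(-41*p(-6, -1))*u = -41*(-8 - 1)/(3 - 1)*(-23) = -41*(-9)/2*(-23) = -41*(-9/2)*(-23) = (369/2)*(-23) = -8487/2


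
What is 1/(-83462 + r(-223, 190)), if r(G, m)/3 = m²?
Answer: 1/24838 ≈ 4.0261e-5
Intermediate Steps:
r(G, m) = 3*m²
1/(-83462 + r(-223, 190)) = 1/(-83462 + 3*190²) = 1/(-83462 + 3*36100) = 1/(-83462 + 108300) = 1/24838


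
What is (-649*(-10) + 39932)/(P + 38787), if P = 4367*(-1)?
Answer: 23211/17210 ≈ 1.3487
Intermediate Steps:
P = -4367
(-649*(-10) + 39932)/(P + 38787) = (-649*(-10) + 39932)/(-4367 + 38787) = (6490 + 39932)/34420 = 46422*(1/34420) = 23211/17210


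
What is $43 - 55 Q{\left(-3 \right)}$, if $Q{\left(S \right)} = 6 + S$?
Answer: $-122$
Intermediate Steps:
$43 - 55 Q{\left(-3 \right)} = 43 - 55 \left(6 - 3\right) = 43 - 165 = -122$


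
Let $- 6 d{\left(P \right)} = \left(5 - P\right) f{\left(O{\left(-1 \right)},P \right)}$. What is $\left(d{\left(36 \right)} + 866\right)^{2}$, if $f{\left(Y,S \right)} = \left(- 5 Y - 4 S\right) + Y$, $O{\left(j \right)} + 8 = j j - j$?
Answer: $60516$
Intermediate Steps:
$O{\left(j \right)} = -8 + j^{2} - j$ ($O{\left(j \right)} = -8 - \left(j - j j\right) = -8 + \left(j^{2} - j\right) = -8 + j^{2} - j$)
$f{\left(Y,S \right)} = - 4 S - 4 Y$
$d{\left(P \right)} = - \frac{\left(5 - P\right) \left(24 - 4 P\right)}{6}$ ($d{\left(P \right)} = - \frac{\left(5 - P\right) \left(- 4 P - 4 \left(-8 + \left(-1\right)^{2} - -1\right)\right)}{6} = - \frac{\left(5 - P\right) \left(- 4 P - 4 \left(-8 + 1 + 1\right)\right)}{6} = - \frac{\left(5 - P\right) \left(- 4 P - -24\right)}{6} = - \frac{\left(5 - P\right) \left(- 4 P + 24\right)}{6} = - \frac{\left(5 - P\right) \left(24 - 4 P\right)}{6}$)
$\left(d{\left(36 \right)} + 866\right)^{2} = \left(- \frac{2 \left(-6 + 36\right) \left(-5 + 36\right)}{3} + 866\right)^{2} = \left(\left(- \frac{2}{3}\right) 30 \cdot 31 + 866\right)^{2} = \left(-620 + 866\right)^{2} = 246^{2} = 60516$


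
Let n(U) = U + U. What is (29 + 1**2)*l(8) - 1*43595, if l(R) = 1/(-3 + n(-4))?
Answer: -479575/11 ≈ -43598.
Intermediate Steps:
n(U) = 2*U
l(R) = -1/11 (l(R) = 1/(-3 + 2*(-4)) = 1/(-3 - 8) = 1/(-11) = -1/11)
(29 + 1**2)*l(8) - 1*43595 = (29 + 1**2)*(-1/11) - 1*43595 = (29 + 1)*(-1/11) - 43595 = 30*(-1/11) - 43595 = -30/11 - 43595 = -479575/11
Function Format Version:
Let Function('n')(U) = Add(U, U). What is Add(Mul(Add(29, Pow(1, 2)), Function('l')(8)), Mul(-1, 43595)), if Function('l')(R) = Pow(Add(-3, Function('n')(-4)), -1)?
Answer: Rational(-479575, 11) ≈ -43598.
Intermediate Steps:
Function('n')(U) = Mul(2, U)
Function('l')(R) = Rational(-1, 11) (Function('l')(R) = Pow(Add(-3, Mul(2, -4)), -1) = Pow(Add(-3, -8), -1) = Pow(-11, -1) = Rational(-1, 11))
Add(Mul(Add(29, Pow(1, 2)), Function('l')(8)), Mul(-1, 43595)) = Add(Mul(Add(29, Pow(1, 2)), Rational(-1, 11)), Mul(-1, 43595)) = Add(Mul(Add(29, 1), Rational(-1, 11)), -43595) = Add(Mul(30, Rational(-1, 11)), -43595) = Add(Rational(-30, 11), -43595) = Rational(-479575, 11)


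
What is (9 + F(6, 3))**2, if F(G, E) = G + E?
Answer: 324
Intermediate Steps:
F(G, E) = E + G
(9 + F(6, 3))**2 = (9 + (3 + 6))**2 = (9 + 9)**2 = 18**2 = 324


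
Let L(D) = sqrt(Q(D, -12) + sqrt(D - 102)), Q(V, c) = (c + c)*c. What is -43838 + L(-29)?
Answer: -43838 + sqrt(288 + I*sqrt(131)) ≈ -43821.0 + 0.33715*I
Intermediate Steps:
Q(V, c) = 2*c**2 (Q(V, c) = (2*c)*c = 2*c**2)
L(D) = sqrt(288 + sqrt(-102 + D)) (L(D) = sqrt(2*(-12)**2 + sqrt(D - 102)) = sqrt(2*144 + sqrt(-102 + D)) = sqrt(288 + sqrt(-102 + D)))
-43838 + L(-29) = -43838 + sqrt(288 + sqrt(-102 - 29)) = -43838 + sqrt(288 + sqrt(-131)) = -43838 + sqrt(288 + I*sqrt(131))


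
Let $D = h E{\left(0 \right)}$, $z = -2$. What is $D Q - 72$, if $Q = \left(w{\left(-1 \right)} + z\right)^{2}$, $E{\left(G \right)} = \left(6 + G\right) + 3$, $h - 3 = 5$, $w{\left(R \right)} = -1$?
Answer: $576$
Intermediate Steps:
$h = 8$ ($h = 3 + 5 = 8$)
$E{\left(G \right)} = 9 + G$
$D = 72$ ($D = 8 \left(9 + 0\right) = 8 \cdot 9 = 72$)
$Q = 9$ ($Q = \left(-1 - 2\right)^{2} = \left(-3\right)^{2} = 9$)
$D Q - 72 = 72 \cdot 9 - 72 = 648 - 72 = 576$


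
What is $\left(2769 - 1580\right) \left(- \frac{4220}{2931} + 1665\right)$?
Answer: $\frac{5797439155}{2931} \approx 1.978 \cdot 10^{6}$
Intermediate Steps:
$\left(2769 - 1580\right) \left(- \frac{4220}{2931} + 1665\right) = 1189 \left(\left(-4220\right) \frac{1}{2931} + 1665\right) = 1189 \left(- \frac{4220}{2931} + 1665\right) = 1189 \cdot \frac{4875895}{2931} = \frac{5797439155}{2931}$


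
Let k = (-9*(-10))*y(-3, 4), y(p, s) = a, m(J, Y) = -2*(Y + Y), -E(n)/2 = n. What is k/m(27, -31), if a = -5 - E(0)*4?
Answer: -225/62 ≈ -3.6290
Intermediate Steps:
E(n) = -2*n
m(J, Y) = -4*Y
a = -5 (a = -5 - (-2*0)*4 = -5 - 0*4 = -5 - 1*0 = -5 + 0 = -5)
y(p, s) = -5
k = -450 (k = -9*(-10)*(-5) = 90*(-5) = -450)
k/m(27, -31) = -450/((-4*(-31))) = -450/124 = -450*1/124 = -225/62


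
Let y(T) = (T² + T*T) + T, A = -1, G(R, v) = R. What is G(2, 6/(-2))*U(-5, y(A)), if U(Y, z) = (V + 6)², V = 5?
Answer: 242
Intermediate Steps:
y(T) = T + 2*T² (y(T) = (T² + T²) + T = 2*T² + T = T + 2*T²)
U(Y, z) = 121 (U(Y, z) = (5 + 6)² = 11² = 121)
G(2, 6/(-2))*U(-5, y(A)) = 2*121 = 242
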